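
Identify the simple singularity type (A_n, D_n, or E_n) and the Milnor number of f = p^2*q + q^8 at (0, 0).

The Hessian of f at 0 has rank 0. Corank 2; j^3 = p^2*q has shape L^2 M (L != M), so D-series; mu = 9 gives D_9.

Type D_{9}, Milnor number mu = 9.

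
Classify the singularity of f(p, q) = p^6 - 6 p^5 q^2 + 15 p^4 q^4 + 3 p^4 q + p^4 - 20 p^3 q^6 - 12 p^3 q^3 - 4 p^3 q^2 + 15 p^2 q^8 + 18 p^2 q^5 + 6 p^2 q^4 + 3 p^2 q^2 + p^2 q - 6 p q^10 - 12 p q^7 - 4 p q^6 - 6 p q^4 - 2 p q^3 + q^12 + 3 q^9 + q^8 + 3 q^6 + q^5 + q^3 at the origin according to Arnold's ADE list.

D_4

The Hessian of f at 0 has rank 0. Corank 2; j^3 = q*(p^2 + q^2) splits into three distinct lines over C (the quadratic factor has nonzero discriminant), so D_4.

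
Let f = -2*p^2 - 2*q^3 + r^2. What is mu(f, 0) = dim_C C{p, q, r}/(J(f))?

The Hessian of f at 0 has rank 2. Corank 1: A-series; mu = 2 gives A_2.

2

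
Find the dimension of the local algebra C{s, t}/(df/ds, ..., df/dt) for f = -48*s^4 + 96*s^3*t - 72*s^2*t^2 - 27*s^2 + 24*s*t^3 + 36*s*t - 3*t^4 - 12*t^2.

3

The Hessian of f at 0 has rank 1. Corank 1: A-series; mu = 3 gives A_3.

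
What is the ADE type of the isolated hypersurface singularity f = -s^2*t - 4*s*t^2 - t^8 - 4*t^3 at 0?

The Hessian of f at 0 has rank 0. Corank 2; j^3 = -t*(s + 2*t)^2 has shape L^2 M (L != M), so D-series; mu = 9 gives D_9.

D_9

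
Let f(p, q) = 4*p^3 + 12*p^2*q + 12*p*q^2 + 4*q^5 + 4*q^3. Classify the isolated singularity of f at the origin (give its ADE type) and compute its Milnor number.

Type E8, Milnor number mu = 8.

The Hessian of f at 0 is [[0, 0], [0, 0]] with rank 0, so corank 2. A Groebner basis of the Jacobian ideal J(f) in C{p,q} is {q^4, p^2 + 2*p*q + q^2}; counting standard monomials gives mu = 8. Corank 2; j^3 = 4*(p + q)^3 is a perfect cube, so E-series; the 5-jet and mu = 8 give E_8.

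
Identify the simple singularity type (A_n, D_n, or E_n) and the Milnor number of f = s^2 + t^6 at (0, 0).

Type A_5, Milnor number mu = 5.

The Hessian of f at 0 has rank 1. Corank 1: A-series; mu = 5 gives A_5.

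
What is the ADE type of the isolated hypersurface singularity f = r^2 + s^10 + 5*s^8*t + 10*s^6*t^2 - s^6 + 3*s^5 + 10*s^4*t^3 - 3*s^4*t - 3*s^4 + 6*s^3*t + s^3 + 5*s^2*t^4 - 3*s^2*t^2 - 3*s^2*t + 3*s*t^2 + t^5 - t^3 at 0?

E8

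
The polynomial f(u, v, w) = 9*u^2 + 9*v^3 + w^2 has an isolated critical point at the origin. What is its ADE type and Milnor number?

The Hessian of f at 0 has rank 2. Corank 1: A-series; mu = 2 gives A_2.

Type A_{2}, Milnor number mu = 2.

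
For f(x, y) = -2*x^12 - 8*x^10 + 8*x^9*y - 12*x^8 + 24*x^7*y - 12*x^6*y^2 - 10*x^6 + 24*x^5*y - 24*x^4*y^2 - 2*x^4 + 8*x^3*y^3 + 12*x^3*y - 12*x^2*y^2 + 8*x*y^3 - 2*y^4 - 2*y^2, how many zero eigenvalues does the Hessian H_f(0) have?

The Hessian at 0 is [[0, 0], [0, -4]] of rank 1; hence corank 1.

1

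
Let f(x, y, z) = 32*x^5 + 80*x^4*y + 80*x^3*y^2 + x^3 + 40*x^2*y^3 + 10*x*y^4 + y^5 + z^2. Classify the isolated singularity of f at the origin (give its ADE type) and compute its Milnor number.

The Hessian of f at 0 is [[0, 0, 0], [0, 0, 0], [0, 0, 2]] with rank 1, so corank 2. A Groebner basis of the Jacobian ideal J(f) in C{x,y,z} is {y^5, x*y^3 + y^4/8, x^2, z}; counting standard monomials gives mu = 8. Corank 2; j^3 = x^3 is a perfect cube, so E-series; the 5-jet and mu = 8 give E_8.

Type E8, Milnor number mu = 8.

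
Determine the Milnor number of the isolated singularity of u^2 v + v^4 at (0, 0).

5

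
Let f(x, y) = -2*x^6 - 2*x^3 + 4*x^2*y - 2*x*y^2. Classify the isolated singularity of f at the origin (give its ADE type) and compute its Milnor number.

Type D_7, Milnor number mu = 7.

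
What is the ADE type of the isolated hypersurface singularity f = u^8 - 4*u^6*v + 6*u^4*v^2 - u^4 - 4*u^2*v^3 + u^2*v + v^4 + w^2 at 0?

D_5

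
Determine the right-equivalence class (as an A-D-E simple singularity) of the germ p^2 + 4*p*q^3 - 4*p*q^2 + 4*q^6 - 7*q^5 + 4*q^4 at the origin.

The Hessian of f at 0 has rank 1. Corank 1: A-series; mu = 4 gives A_4.

A4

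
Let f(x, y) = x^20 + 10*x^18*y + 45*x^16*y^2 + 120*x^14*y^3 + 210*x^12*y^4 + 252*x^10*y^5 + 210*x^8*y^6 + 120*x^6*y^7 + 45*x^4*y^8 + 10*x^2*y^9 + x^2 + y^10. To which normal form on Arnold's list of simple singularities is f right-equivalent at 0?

The Hessian of f at 0 is [[2, 0], [0, 0]] with rank 1, so corank 1. A Groebner basis of the Jacobian ideal J(f) in C{x,y} is {y^9, x}; counting standard monomials gives mu = 9. Corank 1: A-series; mu = 9 gives A_9.

A9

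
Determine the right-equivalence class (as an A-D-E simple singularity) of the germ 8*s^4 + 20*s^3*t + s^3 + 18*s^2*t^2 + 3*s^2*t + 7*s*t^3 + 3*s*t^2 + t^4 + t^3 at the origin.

E_{7}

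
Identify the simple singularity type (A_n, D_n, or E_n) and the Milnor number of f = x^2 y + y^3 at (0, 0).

The Hessian of f at 0 is [[0, 0], [0, 0]] with rank 0, so corank 2. A Groebner basis of the Jacobian ideal J(f) in C{x,y} is {y^3, x^2 + 3*y^2, x*y}; counting standard monomials gives mu = 4. Corank 2; j^3 = y*(x^2 + y^2) splits into three distinct lines over C (the quadratic factor has nonzero discriminant), so D_4.

Type D4, Milnor number mu = 4.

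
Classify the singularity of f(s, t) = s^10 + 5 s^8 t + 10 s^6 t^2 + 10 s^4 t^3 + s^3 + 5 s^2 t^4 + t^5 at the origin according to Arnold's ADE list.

E_8

The Hessian of f at 0 is [[0, 0], [0, 0]] with rank 0, so corank 2. A Groebner basis of the Jacobian ideal J(f) in C{s,t} is {t^4, s^2}; counting standard monomials gives mu = 8. Corank 2; j^3 = s^3 is a perfect cube, so E-series; the 5-jet and mu = 8 give E_8.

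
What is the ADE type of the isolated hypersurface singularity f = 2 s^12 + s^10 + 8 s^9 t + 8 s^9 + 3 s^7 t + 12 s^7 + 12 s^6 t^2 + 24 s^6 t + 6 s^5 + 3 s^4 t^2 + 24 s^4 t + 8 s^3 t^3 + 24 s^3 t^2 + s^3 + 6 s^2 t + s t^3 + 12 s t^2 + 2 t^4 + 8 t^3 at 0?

E_{7}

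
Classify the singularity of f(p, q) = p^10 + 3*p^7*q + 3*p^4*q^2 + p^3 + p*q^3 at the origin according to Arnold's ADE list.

E_{7}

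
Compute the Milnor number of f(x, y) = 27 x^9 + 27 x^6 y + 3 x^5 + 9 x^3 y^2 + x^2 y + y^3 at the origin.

4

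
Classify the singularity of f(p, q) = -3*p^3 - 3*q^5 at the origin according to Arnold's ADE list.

E_8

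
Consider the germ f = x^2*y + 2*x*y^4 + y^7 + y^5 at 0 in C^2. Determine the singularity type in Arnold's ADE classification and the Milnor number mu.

The Hessian of f at 0 has rank 0. Corank 2; j^3 = x^2*y has shape L^2 M (L != M), so D-series; mu = 6 gives D_6.

Type D_6, Milnor number mu = 6.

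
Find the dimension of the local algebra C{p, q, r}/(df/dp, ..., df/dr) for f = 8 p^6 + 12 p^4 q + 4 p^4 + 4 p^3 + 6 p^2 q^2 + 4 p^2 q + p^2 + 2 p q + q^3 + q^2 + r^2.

2

The Hessian of f at 0 has rank 2. Corank 1: A-series; mu = 2 gives A_2.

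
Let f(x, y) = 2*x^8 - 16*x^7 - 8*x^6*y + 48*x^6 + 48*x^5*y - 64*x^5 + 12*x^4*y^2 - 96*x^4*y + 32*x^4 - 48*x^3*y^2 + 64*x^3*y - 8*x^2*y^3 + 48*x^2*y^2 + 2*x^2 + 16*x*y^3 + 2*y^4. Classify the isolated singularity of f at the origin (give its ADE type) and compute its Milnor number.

The Hessian of f at 0 is [[4, 0], [0, 0]] with rank 1, so corank 1. A Groebner basis of the Jacobian ideal J(f) in C{x,y} is {y^3, x}; counting standard monomials gives mu = 3. Corank 1: A-series; mu = 3 gives A_3.

Type A3, Milnor number mu = 3.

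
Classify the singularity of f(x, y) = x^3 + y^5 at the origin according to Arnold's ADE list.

E_{8}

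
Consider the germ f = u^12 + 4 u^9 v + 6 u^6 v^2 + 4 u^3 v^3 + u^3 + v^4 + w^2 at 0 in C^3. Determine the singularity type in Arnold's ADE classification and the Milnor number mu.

Type E6, Milnor number mu = 6.

The Hessian of f at 0 has rank 1. Corank 2; j^3 = u^3 is a perfect cube, so E-series; the 4-jet and mu = 6 give E_6.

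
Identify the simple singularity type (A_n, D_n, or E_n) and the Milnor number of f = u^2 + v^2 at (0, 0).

The Hessian of f at 0 is [[2, 0], [0, 2]] with rank 2, so corank 0. A Groebner basis of the Jacobian ideal J(f) in C{u,v} is {u, v}; counting standard monomials gives mu = 1. Corank 0: nondegenerate Morse point, so A_1.

Type A_1, Milnor number mu = 1.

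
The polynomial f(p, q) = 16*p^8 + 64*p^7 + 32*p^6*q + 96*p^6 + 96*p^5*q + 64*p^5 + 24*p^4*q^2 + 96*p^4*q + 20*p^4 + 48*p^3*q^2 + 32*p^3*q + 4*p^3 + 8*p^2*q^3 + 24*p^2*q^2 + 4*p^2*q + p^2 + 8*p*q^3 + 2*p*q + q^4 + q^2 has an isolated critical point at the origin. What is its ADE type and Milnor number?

Type A_{3}, Milnor number mu = 3.

The Hessian of f at 0 has rank 1. Corank 1: A-series; mu = 3 gives A_3.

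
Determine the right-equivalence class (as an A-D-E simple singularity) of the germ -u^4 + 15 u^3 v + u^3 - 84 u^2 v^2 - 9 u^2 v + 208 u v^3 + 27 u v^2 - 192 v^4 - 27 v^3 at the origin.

E_{7}

The Hessian of f at 0 has rank 0. Corank 2; j^3 = (u - 3*v)^3 is a perfect cube, so E-series; the 4-jet and mu = 7 give E_7.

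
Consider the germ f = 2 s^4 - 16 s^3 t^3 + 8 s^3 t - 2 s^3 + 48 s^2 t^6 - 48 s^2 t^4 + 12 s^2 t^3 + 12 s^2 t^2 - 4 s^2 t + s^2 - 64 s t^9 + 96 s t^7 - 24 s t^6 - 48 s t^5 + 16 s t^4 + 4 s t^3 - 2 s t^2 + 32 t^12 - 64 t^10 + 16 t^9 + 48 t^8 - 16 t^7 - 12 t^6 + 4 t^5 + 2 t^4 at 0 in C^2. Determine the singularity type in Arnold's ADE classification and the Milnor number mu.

Type A_{3}, Milnor number mu = 3.

The Hessian of f at 0 has rank 1. Corank 1: A-series; mu = 3 gives A_3.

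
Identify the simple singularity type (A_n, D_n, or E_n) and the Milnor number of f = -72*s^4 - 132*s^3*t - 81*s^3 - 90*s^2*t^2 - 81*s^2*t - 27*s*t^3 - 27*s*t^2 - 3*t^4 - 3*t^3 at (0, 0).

Type E7, Milnor number mu = 7.

The Hessian of f at 0 has rank 0. Corank 2; j^3 = -3*(3*s + t)^3 is a perfect cube, so E-series; the 4-jet and mu = 7 give E_7.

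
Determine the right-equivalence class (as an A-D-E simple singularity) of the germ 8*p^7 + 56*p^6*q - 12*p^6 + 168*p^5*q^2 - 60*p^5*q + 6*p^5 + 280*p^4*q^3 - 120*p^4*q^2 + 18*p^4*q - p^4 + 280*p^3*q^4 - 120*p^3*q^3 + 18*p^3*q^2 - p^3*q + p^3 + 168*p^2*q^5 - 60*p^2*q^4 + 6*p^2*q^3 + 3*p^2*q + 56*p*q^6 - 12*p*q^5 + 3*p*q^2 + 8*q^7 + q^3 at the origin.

E_{7}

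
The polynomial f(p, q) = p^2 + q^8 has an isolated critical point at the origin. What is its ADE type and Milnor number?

The Hessian of f at 0 has rank 1. Corank 1: A-series; mu = 7 gives A_7.

Type A_{7}, Milnor number mu = 7.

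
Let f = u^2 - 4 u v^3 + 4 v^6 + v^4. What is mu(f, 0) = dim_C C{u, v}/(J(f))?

The Hessian of f at 0 has rank 1. Corank 1: A-series; mu = 3 gives A_3.

3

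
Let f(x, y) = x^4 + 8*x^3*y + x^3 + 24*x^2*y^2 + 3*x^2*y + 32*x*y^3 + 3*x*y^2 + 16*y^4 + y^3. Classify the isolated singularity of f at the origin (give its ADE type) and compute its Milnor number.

Type E_6, Milnor number mu = 6.

The Hessian of f at 0 is [[0, 0], [0, 0]] with rank 0, so corank 2. A Groebner basis of the Jacobian ideal J(f) in C{x,y} is {y^4, x*y^2 + 4*y^3/3, x^2 + 2*x*y + y^2}; counting standard monomials gives mu = 6. Corank 2; j^3 = (x + y)^3 is a perfect cube, so E-series; the 4-jet and mu = 6 give E_6.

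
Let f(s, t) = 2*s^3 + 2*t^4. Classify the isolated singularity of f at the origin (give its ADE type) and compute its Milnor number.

Type E6, Milnor number mu = 6.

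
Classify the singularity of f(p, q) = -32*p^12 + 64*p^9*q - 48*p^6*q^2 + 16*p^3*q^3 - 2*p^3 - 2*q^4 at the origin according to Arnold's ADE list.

E_{6}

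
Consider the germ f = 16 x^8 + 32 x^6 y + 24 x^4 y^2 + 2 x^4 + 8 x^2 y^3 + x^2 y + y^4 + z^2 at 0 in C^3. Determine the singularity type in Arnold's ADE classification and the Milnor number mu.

Type D_5, Milnor number mu = 5.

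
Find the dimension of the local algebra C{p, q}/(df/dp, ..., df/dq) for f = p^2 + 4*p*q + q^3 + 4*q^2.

2

The Hessian of f at 0 is [[2, 4], [4, 8]] with rank 1, so corank 1. A Groebner basis of the Jacobian ideal J(f) in C{p,q} is {q^2, p + 2*q}; counting standard monomials gives mu = 2. Corank 1: A-series; mu = 2 gives A_2.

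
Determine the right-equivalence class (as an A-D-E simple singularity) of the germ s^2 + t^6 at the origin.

A5

The Hessian of f at 0 has rank 1. Corank 1: A-series; mu = 5 gives A_5.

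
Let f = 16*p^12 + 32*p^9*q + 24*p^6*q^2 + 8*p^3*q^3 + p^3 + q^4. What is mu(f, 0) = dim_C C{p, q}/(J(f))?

6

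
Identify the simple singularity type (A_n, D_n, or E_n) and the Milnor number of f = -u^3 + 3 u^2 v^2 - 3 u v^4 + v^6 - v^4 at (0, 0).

The Hessian of f at 0 is [[0, 0], [0, 0]] with rank 0, so corank 2. A Groebner basis of the Jacobian ideal J(f) in C{u,v} is {u^3, u^2*v, -u^2/2 + u*v^2, v^3}; counting standard monomials gives mu = 6. Corank 2; j^3 = -u^3 is a perfect cube, so E-series; the 4-jet and mu = 6 give E_6.

Type E_6, Milnor number mu = 6.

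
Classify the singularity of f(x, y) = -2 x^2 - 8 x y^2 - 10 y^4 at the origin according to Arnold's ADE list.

A3

The Hessian of f at 0 has rank 1. Corank 1: A-series; mu = 3 gives A_3.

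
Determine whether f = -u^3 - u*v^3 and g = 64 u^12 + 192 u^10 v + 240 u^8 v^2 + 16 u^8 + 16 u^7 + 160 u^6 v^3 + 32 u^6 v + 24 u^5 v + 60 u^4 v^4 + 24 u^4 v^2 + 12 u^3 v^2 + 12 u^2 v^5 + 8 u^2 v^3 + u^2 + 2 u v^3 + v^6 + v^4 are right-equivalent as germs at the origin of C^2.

No.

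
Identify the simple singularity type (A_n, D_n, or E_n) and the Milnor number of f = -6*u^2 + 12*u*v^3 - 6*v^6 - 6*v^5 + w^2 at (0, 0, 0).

The Hessian of f at 0 is [[-12, 0, 0], [0, 0, 0], [0, 0, 2]] with rank 2, so corank 1. A Groebner basis of the Jacobian ideal J(f) in C{u,v,w} is {-u + v^3, u^2, u*v, w}; counting standard monomials gives mu = 4. Corank 1: A-series; mu = 4 gives A_4.

Type A_{4}, Milnor number mu = 4.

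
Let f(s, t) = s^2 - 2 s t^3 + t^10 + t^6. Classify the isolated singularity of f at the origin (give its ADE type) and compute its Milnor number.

Type A_9, Milnor number mu = 9.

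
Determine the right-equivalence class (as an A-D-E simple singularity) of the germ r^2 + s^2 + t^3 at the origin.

The Hessian of f at 0 has rank 2. Corank 1: A-series; mu = 2 gives A_2.

A_2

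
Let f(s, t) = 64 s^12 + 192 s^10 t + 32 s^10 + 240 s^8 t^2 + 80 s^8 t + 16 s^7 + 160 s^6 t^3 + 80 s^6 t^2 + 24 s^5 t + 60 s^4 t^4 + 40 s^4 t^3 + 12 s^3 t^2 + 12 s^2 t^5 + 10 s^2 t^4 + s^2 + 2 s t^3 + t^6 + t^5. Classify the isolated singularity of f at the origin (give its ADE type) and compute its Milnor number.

Type A_{4}, Milnor number mu = 4.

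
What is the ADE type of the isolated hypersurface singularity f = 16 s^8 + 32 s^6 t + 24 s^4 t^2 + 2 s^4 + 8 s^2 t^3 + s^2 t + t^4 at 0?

The Hessian of f at 0 has rank 0. Corank 2; j^3 = s^2*t has shape L^2 M (L != M), so D-series; mu = 5 gives D_5.

D_5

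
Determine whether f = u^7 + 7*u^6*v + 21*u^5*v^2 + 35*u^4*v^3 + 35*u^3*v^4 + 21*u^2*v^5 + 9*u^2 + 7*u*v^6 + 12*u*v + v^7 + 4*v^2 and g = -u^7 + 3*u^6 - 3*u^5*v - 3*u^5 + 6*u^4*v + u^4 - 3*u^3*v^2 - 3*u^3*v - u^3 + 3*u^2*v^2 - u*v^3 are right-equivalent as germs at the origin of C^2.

No.

The Hessian of f at 0 is [[18, 12], [12, 8]] with rank 1, so corank 1. A Groebner basis of the Jacobian ideal J(f) in C{u,v} is {v^6, u + 2*v/3}; counting standard monomials gives mu = 6. Corank 1: A-series; mu = 6 gives A_6. The Hessian of g at 0 is [[0, 0], [0, 0]] with rank 0, so corank 2. A Groebner basis of the Jacobian ideal J(g) in C{u,v} is {3*u^2 + v^4 + v^3, u^3, u^2*v - u^2 - v^3/3, -2*u^2 + u*v^2 - 2*v^3/3}; counting standard monomials gives mu = 7. Corank 2; j^3 = -u^3 is a perfect cube, so E-series; the 4-jet and mu = 7 give E_7. f is A_6 but g is E_7, hence not right-equivalent.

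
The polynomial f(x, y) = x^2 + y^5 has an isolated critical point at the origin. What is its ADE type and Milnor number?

The Hessian of f at 0 has rank 1. Corank 1: A-series; mu = 4 gives A_4.

Type A_{4}, Milnor number mu = 4.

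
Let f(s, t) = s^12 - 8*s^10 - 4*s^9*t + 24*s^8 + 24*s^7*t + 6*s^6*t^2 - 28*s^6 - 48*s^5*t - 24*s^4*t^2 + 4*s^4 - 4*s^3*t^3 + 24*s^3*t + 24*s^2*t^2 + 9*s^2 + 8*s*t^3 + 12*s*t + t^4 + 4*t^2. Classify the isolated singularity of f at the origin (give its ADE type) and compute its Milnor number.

Type A3, Milnor number mu = 3.

The Hessian of f at 0 has rank 1. Corank 1: A-series; mu = 3 gives A_3.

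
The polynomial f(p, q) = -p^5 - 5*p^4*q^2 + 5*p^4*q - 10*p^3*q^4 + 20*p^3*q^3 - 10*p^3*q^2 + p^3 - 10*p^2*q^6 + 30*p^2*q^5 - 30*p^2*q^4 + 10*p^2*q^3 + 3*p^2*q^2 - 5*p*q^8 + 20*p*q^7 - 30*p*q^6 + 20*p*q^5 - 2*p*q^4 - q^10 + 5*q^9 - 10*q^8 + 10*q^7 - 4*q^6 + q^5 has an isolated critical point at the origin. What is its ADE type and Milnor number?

Type E_8, Milnor number mu = 8.

The Hessian of f at 0 has rank 0. Corank 2; j^3 = p^3 is a perfect cube, so E-series; the 5-jet and mu = 8 give E_8.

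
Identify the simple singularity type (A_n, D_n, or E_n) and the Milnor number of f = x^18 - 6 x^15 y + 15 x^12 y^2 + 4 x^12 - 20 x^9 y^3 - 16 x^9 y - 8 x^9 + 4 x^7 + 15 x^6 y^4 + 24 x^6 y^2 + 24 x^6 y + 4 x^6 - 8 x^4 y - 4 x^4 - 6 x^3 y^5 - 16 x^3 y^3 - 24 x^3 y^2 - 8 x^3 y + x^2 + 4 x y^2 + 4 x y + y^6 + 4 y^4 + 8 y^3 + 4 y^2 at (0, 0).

Type A5, Milnor number mu = 5.

The Hessian of f at 0 is [[2, 4], [4, 8]] with rank 1, so corank 1. A Groebner basis of the Jacobian ideal J(f) in C{x,y} is {x*y^2 + 4*x*y/3 - 7*x/24 + 25*y^2/12 - 7*y/12, -5*x*y/6 + x/6 + y^3 - 4*y^2/3 + y/3, x^2 + 14*x*y/3 - x/12 + 31*y^2/6 - y/6}; counting standard monomials gives mu = 5. Corank 1: A-series; mu = 5 gives A_5.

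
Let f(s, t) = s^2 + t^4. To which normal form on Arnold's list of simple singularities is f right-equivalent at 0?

The Hessian of f at 0 is [[2, 0], [0, 0]] with rank 1, so corank 1. A Groebner basis of the Jacobian ideal J(f) in C{s,t} is {t^3, s}; counting standard monomials gives mu = 3. Corank 1: A-series; mu = 3 gives A_3.

A_3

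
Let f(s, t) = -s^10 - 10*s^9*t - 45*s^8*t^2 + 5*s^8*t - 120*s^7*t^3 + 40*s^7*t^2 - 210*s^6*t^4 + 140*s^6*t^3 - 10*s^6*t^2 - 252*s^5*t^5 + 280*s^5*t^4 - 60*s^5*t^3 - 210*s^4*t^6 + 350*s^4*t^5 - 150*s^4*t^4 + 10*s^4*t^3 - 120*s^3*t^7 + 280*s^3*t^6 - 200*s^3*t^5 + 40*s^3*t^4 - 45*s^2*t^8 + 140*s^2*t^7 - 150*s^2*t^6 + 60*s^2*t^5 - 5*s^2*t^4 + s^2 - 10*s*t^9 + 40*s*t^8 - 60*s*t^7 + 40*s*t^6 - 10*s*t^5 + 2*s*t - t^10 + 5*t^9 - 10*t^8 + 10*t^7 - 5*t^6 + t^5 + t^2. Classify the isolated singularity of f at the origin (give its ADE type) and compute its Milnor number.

Type A_4, Milnor number mu = 4.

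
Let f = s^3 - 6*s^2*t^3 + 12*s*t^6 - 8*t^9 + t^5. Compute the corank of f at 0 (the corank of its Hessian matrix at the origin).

Hessian at 0 has rank 0.

2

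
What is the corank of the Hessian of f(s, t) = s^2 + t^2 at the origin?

0

The Hessian at 0 is [[2, 0], [0, 2]] of rank 2; hence corank 0.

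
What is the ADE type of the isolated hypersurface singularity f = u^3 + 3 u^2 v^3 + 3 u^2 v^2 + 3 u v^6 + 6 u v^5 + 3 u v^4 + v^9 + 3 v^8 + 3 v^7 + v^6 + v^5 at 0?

The Hessian of f at 0 has rank 0. Corank 2; j^3 = u^3 is a perfect cube, so E-series; the 5-jet and mu = 8 give E_8.

E_8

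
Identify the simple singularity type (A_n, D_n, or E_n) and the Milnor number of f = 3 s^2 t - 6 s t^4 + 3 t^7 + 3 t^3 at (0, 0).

The Hessian of f at 0 is [[0, 0], [0, 0]] with rank 0, so corank 2. A Groebner basis of the Jacobian ideal J(f) in C{s,t} is {t^3, s^2 + 3*t^2, s*t}; counting standard monomials gives mu = 4. Corank 2; j^3 = 3*t*(s^2 + t^2) splits into three distinct lines over C (the quadratic factor has nonzero discriminant), so D_4.

Type D_{4}, Milnor number mu = 4.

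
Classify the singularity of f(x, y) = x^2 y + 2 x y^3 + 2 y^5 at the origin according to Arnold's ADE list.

D6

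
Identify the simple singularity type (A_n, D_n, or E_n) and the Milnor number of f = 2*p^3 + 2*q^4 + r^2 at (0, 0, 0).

Type E_6, Milnor number mu = 6.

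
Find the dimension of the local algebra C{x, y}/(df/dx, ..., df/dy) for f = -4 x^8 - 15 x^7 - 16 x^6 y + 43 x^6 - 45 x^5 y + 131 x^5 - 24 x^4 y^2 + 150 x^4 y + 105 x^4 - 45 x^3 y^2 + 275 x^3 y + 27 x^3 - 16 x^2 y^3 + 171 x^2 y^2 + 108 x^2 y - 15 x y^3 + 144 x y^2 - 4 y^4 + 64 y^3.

7

The Hessian of f at 0 is [[0, 0], [0, 0]] with rank 0, so corank 2. A Groebner basis of the Jacobian ideal J(f) in C{x,y} is {-19683*x^2/111023 - 52488*x*y/111023 + y^4 - 27*y^3/111023 - 34992*y^2/111023, x^3 + 249588*x^2/111023 + 665568*x*y/111023 + 263508*y^3/111023 + 443712*y^2/111023, x^2*y - 124821*x^2/111023 - 332856*x*y/111023 - 1777909*y^3/999207 - 221904*y^2/111023, 46818*x^2/111023 + x*y^2 + 124848*x*y/111023 + 1332854*y^3/999207 + 83232*y^2/111023}; counting standard monomials gives mu = 7. Corank 2; j^3 = (3*x + 4*y)^3 is a perfect cube, so E-series; the 4-jet and mu = 7 give E_7.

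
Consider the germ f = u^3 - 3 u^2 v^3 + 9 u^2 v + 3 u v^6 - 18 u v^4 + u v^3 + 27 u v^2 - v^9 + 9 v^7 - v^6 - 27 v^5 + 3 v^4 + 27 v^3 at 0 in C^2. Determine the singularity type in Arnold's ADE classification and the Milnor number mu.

Type E7, Milnor number mu = 7.

The Hessian of f at 0 has rank 0. Corank 2; j^3 = (u + 3*v)^3 is a perfect cube, so E-series; the 4-jet and mu = 7 give E_7.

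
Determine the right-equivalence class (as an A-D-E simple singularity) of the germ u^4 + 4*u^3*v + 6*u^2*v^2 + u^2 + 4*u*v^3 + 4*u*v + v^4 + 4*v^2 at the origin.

The Hessian of f at 0 has rank 1. Corank 1: A-series; mu = 3 gives A_3.

A3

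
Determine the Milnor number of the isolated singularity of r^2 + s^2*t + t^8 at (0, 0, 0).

9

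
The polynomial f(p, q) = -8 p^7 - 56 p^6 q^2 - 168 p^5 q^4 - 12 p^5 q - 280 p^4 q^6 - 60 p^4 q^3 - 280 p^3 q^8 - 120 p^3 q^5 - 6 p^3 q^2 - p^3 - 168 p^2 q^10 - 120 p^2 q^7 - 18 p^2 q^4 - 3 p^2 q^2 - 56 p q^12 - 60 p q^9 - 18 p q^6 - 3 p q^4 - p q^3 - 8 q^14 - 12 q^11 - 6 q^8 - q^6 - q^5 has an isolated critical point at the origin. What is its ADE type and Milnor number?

The Hessian of f at 0 has rank 0. Corank 2; j^3 = -p^3 is a perfect cube, so E-series; the 4-jet and mu = 7 give E_7.

Type E_{7}, Milnor number mu = 7.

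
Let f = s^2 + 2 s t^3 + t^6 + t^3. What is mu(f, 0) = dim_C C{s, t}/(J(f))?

The Hessian of f at 0 is [[2, 0], [0, 0]] with rank 1, so corank 1. A Groebner basis of the Jacobian ideal J(f) in C{s,t} is {t^2, s}; counting standard monomials gives mu = 2. Corank 1: A-series; mu = 2 gives A_2.

2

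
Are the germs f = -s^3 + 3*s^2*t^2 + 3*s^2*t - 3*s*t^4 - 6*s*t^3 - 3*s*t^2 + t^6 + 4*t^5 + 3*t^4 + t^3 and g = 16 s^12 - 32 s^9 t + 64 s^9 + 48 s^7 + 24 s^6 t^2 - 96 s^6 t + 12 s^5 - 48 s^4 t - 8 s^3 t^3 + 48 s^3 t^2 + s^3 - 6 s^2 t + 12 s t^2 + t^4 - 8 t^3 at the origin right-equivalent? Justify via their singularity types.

No.

The Hessian of f at 0 has rank 0. Corank 2; j^3 = -(s - t)^3 is a perfect cube, so E-series; the 5-jet and mu = 8 give E_8. The Hessian of g at 0 has rank 0. Corank 2; j^3 = (s - 2*t)^3 is a perfect cube, so E-series; the 4-jet and mu = 6 give E_6. f is E_8 but g is E_6, hence not right-equivalent.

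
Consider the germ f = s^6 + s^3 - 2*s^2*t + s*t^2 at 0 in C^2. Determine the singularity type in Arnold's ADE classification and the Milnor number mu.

The Hessian of f at 0 has rank 0. Corank 2; j^3 = s*(s - t)^2 has shape L^2 M (L != M), so D-series; mu = 7 gives D_7.

Type D7, Milnor number mu = 7.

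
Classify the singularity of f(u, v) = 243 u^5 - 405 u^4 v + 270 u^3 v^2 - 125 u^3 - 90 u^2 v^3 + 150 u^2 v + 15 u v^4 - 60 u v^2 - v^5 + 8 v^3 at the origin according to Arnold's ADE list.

The Hessian of f at 0 has rank 0. Corank 2; j^3 = -(5*u - 2*v)^3 is a perfect cube, so E-series; the 5-jet and mu = 8 give E_8.

E8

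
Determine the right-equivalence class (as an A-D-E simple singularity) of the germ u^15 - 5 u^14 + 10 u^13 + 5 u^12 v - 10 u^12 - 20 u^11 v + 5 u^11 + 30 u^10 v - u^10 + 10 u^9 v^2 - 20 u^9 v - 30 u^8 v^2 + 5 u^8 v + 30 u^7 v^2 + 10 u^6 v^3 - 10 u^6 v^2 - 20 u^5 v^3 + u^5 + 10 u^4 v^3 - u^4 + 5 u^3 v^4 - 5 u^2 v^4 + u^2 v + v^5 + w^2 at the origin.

The Hessian of f at 0 has rank 1. Corank 2; j^3 = u^2*v has shape L^2 M (L != M), so D-series; mu = 6 gives D_6.

D_6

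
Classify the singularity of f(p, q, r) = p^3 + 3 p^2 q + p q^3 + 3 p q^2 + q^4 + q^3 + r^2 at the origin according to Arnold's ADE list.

E_{7}

The Hessian of f at 0 has rank 1. Corank 2; j^3 = (p + q)^3 is a perfect cube, so E-series; the 4-jet and mu = 7 give E_7.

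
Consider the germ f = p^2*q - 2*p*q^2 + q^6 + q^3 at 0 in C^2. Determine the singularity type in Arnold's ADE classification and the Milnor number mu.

Type D7, Milnor number mu = 7.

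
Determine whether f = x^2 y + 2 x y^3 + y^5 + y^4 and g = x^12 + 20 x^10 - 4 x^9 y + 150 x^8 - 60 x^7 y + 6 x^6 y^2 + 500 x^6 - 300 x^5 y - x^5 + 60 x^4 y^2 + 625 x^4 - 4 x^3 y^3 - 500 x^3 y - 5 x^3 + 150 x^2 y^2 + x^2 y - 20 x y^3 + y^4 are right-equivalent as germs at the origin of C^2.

The Hessian of f at 0 is [[0, 0], [0, 0]] with rank 0, so corank 2. A Groebner basis of the Jacobian ideal J(f) in C{x,y} is {x*y^2, x*y + y^3, x^2 - 4*x*y}; counting standard monomials gives mu = 5. Corank 2; j^3 = x^2*y has shape L^2 M (L != M), so D-series; mu = 5 gives D_5. The Hessian of g at 0 is [[0, 0], [0, 0]] with rank 0, so corank 2. A Groebner basis of the Jacobian ideal J(g) in C{x,y} is {x*y^2, x*y/20 + y^3, x^2 - x*y/5}; counting standard monomials gives mu = 5. Corank 2; j^3 = -x^2*(5*x - y) has shape L^2 M (L != M), so D-series; mu = 5 gives D_5. Both have type D_5, hence right-equivalent.

Yes.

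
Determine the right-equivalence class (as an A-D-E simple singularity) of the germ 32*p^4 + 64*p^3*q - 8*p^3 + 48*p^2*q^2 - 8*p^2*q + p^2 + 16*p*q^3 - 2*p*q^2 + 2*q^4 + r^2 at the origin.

The Hessian of f at 0 is [[2, 0, 0], [0, 0, 0], [0, 0, 2]] with rank 2, so corank 1. A Groebner basis of the Jacobian ideal J(f) in C{p,q,r} is {p^2, p*q, -p + q^2, r}; counting standard monomials gives mu = 3. Corank 1: A-series; mu = 3 gives A_3.

A3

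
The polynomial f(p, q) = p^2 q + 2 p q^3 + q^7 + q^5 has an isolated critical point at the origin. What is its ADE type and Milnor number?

The Hessian of f at 0 has rank 0. Corank 2; j^3 = p^2*q has shape L^2 M (L != M), so D-series; mu = 8 gives D_8.

Type D_{8}, Milnor number mu = 8.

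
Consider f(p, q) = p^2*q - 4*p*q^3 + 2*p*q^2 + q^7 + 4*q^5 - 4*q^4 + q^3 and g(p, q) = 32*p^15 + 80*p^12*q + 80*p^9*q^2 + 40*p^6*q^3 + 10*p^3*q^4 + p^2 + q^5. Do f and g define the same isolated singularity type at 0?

The Hessian of f at 0 has rank 0. Corank 2; j^3 = q*(p + q)^2 has shape L^2 M (L != M), so D-series; mu = 8 gives D_8. The Hessian of g at 0 has rank 1. Corank 1: A-series; mu = 4 gives A_4. f is D_8 but g is A_4, hence not right-equivalent.

No.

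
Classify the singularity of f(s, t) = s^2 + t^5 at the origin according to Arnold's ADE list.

A_{4}

The Hessian of f at 0 is [[2, 0], [0, 0]] with rank 1, so corank 1. A Groebner basis of the Jacobian ideal J(f) in C{s,t} is {t^4, s}; counting standard monomials gives mu = 4. Corank 1: A-series; mu = 4 gives A_4.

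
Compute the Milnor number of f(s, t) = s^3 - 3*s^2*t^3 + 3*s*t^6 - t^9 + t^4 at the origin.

6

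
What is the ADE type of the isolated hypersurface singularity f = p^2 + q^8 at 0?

A_7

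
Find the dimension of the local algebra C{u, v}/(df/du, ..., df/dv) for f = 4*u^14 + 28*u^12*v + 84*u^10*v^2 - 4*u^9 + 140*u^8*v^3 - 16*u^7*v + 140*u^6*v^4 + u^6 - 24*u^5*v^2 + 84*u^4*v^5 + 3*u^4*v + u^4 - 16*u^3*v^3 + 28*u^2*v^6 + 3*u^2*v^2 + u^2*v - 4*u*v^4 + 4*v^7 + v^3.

The Hessian of f at 0 has rank 0. Corank 2; j^3 = v*(u^2 + v^2) splits into three distinct lines over C (the quadratic factor has nonzero discriminant), so D_4.

4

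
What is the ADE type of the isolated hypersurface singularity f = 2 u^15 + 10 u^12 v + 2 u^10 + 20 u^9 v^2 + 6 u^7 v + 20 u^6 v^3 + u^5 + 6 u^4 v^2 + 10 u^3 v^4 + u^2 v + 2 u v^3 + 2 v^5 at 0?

D_6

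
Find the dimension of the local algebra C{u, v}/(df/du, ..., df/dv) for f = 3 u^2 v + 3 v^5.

6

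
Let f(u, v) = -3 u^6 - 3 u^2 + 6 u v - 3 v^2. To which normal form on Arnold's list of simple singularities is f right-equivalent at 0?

The Hessian of f at 0 is [[-6, 6], [6, -6]] with rank 1, so corank 1. A Groebner basis of the Jacobian ideal J(f) in C{u,v} is {v^5, u - v}; counting standard monomials gives mu = 5. Corank 1: A-series; mu = 5 gives A_5.

A5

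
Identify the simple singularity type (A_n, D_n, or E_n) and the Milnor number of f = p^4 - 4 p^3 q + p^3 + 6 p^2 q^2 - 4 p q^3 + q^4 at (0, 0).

The Hessian of f at 0 is [[0, 0], [0, 0]] with rank 0, so corank 2. A Groebner basis of the Jacobian ideal J(f) in C{p,q} is {q^4, p*q^2 - q^3/3, p^2}; counting standard monomials gives mu = 6. Corank 2; j^3 = p^3 is a perfect cube, so E-series; the 4-jet and mu = 6 give E_6.

Type E6, Milnor number mu = 6.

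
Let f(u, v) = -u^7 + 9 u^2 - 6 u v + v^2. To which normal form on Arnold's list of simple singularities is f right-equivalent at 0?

A6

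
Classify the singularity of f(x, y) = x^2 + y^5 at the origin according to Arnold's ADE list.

The Hessian of f at 0 is [[2, 0], [0, 0]] with rank 1, so corank 1. A Groebner basis of the Jacobian ideal J(f) in C{x,y} is {y^4, x}; counting standard monomials gives mu = 4. Corank 1: A-series; mu = 4 gives A_4.

A_{4}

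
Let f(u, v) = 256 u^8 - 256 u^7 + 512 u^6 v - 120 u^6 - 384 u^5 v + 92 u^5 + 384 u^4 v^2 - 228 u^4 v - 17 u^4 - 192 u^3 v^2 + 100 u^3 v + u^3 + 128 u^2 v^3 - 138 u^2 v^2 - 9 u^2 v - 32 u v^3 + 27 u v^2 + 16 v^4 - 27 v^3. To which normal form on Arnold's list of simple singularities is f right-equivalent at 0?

E_6

The Hessian of f at 0 has rank 0. Corank 2; j^3 = (u - 3*v)^3 is a perfect cube, so E-series; the 4-jet and mu = 6 give E_6.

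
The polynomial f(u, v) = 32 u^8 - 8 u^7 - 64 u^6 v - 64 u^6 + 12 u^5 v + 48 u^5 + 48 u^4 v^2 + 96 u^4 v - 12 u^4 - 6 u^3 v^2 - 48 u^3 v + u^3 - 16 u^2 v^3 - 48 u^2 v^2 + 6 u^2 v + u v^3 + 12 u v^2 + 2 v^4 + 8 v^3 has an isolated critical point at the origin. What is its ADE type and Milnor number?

Type E_{7}, Milnor number mu = 7.

The Hessian of f at 0 has rank 0. Corank 2; j^3 = (u + 2*v)^3 is a perfect cube, so E-series; the 4-jet and mu = 7 give E_7.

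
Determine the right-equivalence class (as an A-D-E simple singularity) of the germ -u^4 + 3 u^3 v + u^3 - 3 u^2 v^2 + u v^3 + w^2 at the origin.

E7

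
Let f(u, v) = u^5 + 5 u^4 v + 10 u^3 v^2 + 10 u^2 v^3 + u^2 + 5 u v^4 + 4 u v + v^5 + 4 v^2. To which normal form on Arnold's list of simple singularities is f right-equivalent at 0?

The Hessian of f at 0 is [[2, 4], [4, 8]] with rank 1, so corank 1. A Groebner basis of the Jacobian ideal J(f) in C{u,v} is {v^4, u + 2*v}; counting standard monomials gives mu = 4. Corank 1: A-series; mu = 4 gives A_4.

A_{4}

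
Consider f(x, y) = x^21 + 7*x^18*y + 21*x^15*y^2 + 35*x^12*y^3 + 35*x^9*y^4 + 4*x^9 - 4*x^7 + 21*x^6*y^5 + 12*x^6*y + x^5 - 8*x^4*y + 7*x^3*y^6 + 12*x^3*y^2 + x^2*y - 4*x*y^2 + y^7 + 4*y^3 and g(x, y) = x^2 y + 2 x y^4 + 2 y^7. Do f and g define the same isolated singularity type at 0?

The Hessian of f at 0 has rank 0. Corank 2; j^3 = y*(x - 2*y)^2 has shape L^2 M (L != M), so D-series; mu = 8 gives D_8. The Hessian of g at 0 has rank 0. Corank 2; j^3 = x^2*y has shape L^2 M (L != M), so D-series; mu = 8 gives D_8. Both have type D_8, hence right-equivalent.

Yes.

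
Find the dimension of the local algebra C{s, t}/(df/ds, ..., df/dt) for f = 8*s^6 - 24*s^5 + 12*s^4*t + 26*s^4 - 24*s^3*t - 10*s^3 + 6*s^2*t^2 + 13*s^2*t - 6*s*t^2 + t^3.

4

The Hessian of f at 0 is [[0, 0], [0, 0]] with rank 0, so corank 2. A Groebner basis of the Jacobian ideal J(f) in C{s,t} is {t^3, s^2 - 3*t^2/11, s*t - 6*t^2/11}; counting standard monomials gives mu = 4. Corank 2; j^3 = -(2*s - t)*(5*s^2 - 4*s*t + t^2) splits into three distinct lines over C (the quadratic factor has nonzero discriminant), so D_4.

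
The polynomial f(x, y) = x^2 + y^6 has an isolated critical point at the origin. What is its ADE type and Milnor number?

The Hessian of f at 0 has rank 1. Corank 1: A-series; mu = 5 gives A_5.

Type A5, Milnor number mu = 5.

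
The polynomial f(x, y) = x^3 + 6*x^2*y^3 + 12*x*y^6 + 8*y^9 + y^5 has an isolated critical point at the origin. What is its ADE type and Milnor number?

The Hessian of f at 0 is [[0, 0], [0, 0]] with rank 0, so corank 2. A Groebner basis of the Jacobian ideal J(f) in C{x,y} is {x^2/4 + x*y^3, y^4, x^3, x^2*y}; counting standard monomials gives mu = 8. Corank 2; j^3 = x^3 is a perfect cube, so E-series; the 5-jet and mu = 8 give E_8.

Type E8, Milnor number mu = 8.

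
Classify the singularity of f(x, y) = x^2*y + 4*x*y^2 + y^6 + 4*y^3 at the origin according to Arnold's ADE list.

The Hessian of f at 0 has rank 0. Corank 2; j^3 = y*(x + 2*y)^2 has shape L^2 M (L != M), so D-series; mu = 7 gives D_7.

D7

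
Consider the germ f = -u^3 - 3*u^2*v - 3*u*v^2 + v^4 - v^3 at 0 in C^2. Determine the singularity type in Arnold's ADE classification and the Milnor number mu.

The Hessian of f at 0 has rank 0. Corank 2; j^3 = -(u + v)^3 is a perfect cube, so E-series; the 4-jet and mu = 6 give E_6.

Type E_{6}, Milnor number mu = 6.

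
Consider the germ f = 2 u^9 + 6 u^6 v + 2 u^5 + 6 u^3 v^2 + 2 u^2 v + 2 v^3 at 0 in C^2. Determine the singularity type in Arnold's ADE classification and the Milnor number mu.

The Hessian of f at 0 has rank 0. Corank 2; j^3 = 2*v*(u^2 + v^2) splits into three distinct lines over C (the quadratic factor has nonzero discriminant), so D_4.

Type D_4, Milnor number mu = 4.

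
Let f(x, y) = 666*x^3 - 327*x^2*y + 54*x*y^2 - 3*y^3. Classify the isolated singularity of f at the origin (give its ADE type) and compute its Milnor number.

The Hessian of f at 0 is [[0, 0], [0, 0]] with rank 0, so corank 2. A Groebner basis of the Jacobian ideal J(f) in C{x,y} is {y^3, x^2 - 3*y^2/107, x*y - 18*y^2/107}; counting standard monomials gives mu = 4. Corank 2; j^3 = 3*(6*x - y)*(37*x^2 - 12*x*y + y^2) splits into three distinct lines over C (the quadratic factor has nonzero discriminant), so D_4.

Type D_{4}, Milnor number mu = 4.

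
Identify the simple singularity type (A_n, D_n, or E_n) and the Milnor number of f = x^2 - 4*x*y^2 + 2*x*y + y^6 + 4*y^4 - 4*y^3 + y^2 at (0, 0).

Type A_5, Milnor number mu = 5.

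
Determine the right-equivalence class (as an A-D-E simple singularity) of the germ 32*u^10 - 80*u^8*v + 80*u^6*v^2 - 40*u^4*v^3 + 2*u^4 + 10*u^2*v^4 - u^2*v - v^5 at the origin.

D_6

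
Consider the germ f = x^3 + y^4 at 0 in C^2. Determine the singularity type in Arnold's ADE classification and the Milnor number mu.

Type E_6, Milnor number mu = 6.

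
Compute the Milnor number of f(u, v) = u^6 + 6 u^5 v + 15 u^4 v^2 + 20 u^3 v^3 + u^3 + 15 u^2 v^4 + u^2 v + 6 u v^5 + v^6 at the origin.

7

The Hessian of f at 0 is [[0, 0], [0, 0]] with rank 0, so corank 2. A Groebner basis of the Jacobian ideal J(f) in C{u,v} is {-u*v/6 + v^5, u*v^2, u^2 + u*v}; counting standard monomials gives mu = 7. Corank 2; j^3 = u^2*(u + v) has shape L^2 M (L != M), so D-series; mu = 7 gives D_7.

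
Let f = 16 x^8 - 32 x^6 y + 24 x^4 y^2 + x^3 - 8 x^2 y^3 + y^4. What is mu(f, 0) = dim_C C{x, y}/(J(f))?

6

The Hessian of f at 0 has rank 0. Corank 2; j^3 = x^3 is a perfect cube, so E-series; the 4-jet and mu = 6 give E_6.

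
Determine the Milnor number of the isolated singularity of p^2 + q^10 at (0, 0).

9

The Hessian of f at 0 is [[2, 0], [0, 0]] with rank 1, so corank 1. A Groebner basis of the Jacobian ideal J(f) in C{p,q} is {q^9, p}; counting standard monomials gives mu = 9. Corank 1: A-series; mu = 9 gives A_9.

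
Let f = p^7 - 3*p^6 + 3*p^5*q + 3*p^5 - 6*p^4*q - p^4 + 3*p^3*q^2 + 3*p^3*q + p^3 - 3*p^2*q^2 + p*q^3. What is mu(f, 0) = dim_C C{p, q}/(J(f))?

7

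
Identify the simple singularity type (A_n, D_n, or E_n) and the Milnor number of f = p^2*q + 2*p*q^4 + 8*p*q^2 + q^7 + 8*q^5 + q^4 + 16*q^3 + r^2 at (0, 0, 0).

Type D5, Milnor number mu = 5.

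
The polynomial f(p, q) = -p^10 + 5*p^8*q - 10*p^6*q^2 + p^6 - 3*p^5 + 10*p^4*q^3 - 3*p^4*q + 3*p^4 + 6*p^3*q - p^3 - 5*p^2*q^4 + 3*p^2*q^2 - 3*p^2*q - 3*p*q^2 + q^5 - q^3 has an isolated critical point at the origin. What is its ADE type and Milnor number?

Type E_8, Milnor number mu = 8.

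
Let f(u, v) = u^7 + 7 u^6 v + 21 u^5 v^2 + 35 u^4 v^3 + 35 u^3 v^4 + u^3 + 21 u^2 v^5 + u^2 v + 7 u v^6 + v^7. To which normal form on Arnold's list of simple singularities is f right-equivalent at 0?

The Hessian of f at 0 has rank 0. Corank 2; j^3 = u^2*(u + v) has shape L^2 M (L != M), so D-series; mu = 8 gives D_8.

D8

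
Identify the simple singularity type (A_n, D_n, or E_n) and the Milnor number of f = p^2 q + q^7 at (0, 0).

Type D8, Milnor number mu = 8.

The Hessian of f at 0 is [[0, 0], [0, 0]] with rank 0, so corank 2. A Groebner basis of the Jacobian ideal J(f) in C{p,q} is {p^2/7 + q^6, p^3, p*q}; counting standard monomials gives mu = 8. Corank 2; j^3 = p^2*q has shape L^2 M (L != M), so D-series; mu = 8 gives D_8.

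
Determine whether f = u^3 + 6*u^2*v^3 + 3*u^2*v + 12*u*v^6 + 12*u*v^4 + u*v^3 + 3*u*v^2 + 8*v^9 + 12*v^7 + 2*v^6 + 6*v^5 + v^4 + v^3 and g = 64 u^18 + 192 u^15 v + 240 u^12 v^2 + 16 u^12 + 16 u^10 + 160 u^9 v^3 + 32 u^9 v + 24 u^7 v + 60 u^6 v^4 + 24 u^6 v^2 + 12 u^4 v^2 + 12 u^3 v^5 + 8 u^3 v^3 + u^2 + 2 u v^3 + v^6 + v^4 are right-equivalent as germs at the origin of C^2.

No.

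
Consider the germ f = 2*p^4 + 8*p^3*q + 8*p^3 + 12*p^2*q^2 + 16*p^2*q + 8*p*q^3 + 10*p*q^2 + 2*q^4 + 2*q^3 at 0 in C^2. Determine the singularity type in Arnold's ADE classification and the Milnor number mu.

Type D_5, Milnor number mu = 5.

The Hessian of f at 0 has rank 0. Corank 2; j^3 = 2*(p + q)*(2*p + q)^2 has shape L^2 M (L != M), so D-series; mu = 5 gives D_5.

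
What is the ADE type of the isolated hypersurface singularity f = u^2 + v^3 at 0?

A_2

The Hessian of f at 0 has rank 1. Corank 1: A-series; mu = 2 gives A_2.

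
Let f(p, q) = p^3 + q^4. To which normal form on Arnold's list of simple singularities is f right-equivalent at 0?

E_6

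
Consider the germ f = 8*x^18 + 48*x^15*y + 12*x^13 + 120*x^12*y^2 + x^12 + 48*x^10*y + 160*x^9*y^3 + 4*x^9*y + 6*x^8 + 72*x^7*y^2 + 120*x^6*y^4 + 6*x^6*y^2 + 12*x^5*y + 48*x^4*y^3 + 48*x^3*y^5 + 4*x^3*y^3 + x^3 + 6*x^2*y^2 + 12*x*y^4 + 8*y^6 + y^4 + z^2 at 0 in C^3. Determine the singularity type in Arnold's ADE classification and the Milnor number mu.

The Hessian of f at 0 has rank 1. Corank 2; j^3 = x^3 is a perfect cube, so E-series; the 4-jet and mu = 6 give E_6.

Type E_{6}, Milnor number mu = 6.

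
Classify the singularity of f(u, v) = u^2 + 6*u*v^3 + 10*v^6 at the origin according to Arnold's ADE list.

A_{5}

The Hessian of f at 0 is [[2, 0], [0, 0]] with rank 1, so corank 1. A Groebner basis of the Jacobian ideal J(f) in C{u,v} is {u*v^2, u/3 + v^3, u^2}; counting standard monomials gives mu = 5. Corank 1: A-series; mu = 5 gives A_5.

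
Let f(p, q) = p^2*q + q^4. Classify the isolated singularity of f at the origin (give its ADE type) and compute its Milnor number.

The Hessian of f at 0 has rank 0. Corank 2; j^3 = p^2*q has shape L^2 M (L != M), so D-series; mu = 5 gives D_5.

Type D_5, Milnor number mu = 5.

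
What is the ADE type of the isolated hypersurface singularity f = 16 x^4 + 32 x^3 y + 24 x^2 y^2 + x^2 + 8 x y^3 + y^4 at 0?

A_3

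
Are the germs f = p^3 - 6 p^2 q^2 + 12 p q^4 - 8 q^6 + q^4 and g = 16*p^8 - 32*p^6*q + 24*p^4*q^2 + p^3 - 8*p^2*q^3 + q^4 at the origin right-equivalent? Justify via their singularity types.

Yes.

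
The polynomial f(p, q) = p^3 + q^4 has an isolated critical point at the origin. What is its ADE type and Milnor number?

Type E_6, Milnor number mu = 6.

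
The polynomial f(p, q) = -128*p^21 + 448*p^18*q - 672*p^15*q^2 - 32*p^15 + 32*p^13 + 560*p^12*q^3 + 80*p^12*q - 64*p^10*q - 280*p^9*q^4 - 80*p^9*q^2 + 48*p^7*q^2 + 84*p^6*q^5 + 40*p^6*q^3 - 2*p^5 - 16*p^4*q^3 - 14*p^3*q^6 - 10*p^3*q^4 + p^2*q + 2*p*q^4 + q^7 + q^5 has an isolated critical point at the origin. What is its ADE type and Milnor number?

Type D6, Milnor number mu = 6.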